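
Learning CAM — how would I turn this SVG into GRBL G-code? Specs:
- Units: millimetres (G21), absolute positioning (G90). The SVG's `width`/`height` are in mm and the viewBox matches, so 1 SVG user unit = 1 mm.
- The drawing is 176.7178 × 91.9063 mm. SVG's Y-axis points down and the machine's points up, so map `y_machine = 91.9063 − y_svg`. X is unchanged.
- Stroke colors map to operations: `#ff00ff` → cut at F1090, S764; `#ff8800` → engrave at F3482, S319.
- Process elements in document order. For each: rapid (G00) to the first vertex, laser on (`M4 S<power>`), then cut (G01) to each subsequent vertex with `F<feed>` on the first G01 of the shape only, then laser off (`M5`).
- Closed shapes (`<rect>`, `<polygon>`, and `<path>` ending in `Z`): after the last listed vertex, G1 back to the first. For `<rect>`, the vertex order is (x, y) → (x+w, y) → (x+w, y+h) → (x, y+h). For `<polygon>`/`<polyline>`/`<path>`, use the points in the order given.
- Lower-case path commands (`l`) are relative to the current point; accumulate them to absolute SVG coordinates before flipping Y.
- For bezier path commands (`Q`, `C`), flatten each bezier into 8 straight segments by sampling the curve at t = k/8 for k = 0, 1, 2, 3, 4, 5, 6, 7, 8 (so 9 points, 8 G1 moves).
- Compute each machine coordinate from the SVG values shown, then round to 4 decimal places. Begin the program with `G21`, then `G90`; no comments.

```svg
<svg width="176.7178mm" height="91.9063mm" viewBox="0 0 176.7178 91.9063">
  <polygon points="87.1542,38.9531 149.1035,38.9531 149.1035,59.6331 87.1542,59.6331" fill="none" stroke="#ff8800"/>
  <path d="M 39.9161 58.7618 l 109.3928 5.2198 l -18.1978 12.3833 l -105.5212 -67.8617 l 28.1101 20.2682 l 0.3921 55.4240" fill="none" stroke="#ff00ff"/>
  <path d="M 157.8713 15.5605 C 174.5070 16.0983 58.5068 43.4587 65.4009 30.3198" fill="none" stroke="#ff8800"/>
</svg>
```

Since the viewBox matches the mm dimensions, user units are millimetres directly. The only transform is the Y-flip y_m = 91.9063 − y_svg.

Shape 1 is a rectangle drawn with `<polygon>`. Its stroke #ff8800 means engrave at S319, F3482. After flipping Y the toolpath is (87.1542,52.9532) → (149.1035,52.9532) → (149.1035,32.2732) → (87.1542,32.2732) → (87.1542,52.9532), returning to the start.

Shape 2 is a open polyline drawn with `<path>`. Its stroke #ff00ff means cut at S764, F1090. After flipping Y the toolpath is (39.9161,33.1445) → (149.3089,27.9247) → (131.1111,15.5414) → (25.5899,83.4031) → (53.7000,63.1349) → (54.0921,7.7109).

Shape 3 is a cubic bezier drawn with `<path>`. Its stroke #ff8800 means engrave at S319, F3482. After flipping Y the toolpath is (157.8713,76.3458) → (158.3915,75.0183) → (149.4715,71.9651) → (134.1059,67.9752) → (115.2892,63.8374) → (96.0158,60.3407) → (79.2803,58.2740) → (68.0772,58.4263) → (65.4009,61.5865).

G21
G90
G00 X87.1542 Y52.9532
M4 S319
G01 X149.1035 Y52.9532 F3482
G01 X149.1035 Y32.2732
G01 X87.1542 Y32.2732
G01 X87.1542 Y52.9532
M5
G00 X39.9161 Y33.1445
M4 S764
G01 X149.3089 Y27.9247 F1090
G01 X131.1111 Y15.5414
G01 X25.5899 Y83.4031
G01 X53.7000 Y63.1349
G01 X54.0921 Y7.7109
M5
G00 X157.8713 Y76.3458
M4 S319
G01 X158.3915 Y75.0183 F3482
G01 X149.4715 Y71.9651
G01 X134.1059 Y67.9752
G01 X115.2892 Y63.8374
G01 X96.0158 Y60.3407
G01 X79.2803 Y58.2740
G01 X68.0772 Y58.4263
G01 X65.4009 Y61.5865
M5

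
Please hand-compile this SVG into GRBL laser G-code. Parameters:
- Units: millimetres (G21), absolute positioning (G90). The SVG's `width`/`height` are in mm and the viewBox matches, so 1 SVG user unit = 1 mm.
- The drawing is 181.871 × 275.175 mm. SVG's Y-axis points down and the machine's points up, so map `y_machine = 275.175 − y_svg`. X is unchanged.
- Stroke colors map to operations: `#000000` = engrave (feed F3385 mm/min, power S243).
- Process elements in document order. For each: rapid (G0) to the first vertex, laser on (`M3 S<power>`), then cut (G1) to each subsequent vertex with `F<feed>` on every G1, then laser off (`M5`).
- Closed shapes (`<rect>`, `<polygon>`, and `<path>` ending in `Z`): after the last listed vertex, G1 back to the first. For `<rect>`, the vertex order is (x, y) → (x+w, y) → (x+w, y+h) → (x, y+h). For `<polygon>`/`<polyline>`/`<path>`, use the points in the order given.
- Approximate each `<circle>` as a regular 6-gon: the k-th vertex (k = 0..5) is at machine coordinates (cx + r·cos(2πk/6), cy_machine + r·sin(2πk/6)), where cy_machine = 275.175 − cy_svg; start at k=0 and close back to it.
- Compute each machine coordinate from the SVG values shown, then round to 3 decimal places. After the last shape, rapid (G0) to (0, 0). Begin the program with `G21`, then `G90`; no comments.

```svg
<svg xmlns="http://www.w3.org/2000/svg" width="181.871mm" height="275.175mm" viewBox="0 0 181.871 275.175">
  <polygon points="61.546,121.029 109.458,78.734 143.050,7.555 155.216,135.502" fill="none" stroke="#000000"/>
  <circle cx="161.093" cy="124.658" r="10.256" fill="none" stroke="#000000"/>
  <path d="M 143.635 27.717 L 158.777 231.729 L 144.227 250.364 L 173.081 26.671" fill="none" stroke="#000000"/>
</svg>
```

viewBox `0 0 181.871 275.175` with mm width/height → 1 unit = 1 mm. Flip: y_m = 275.175 − y_svg.

**Shape 1** — `<polygon>` closed polygon, stroke `#000000` → engrave (S243, F3385). Machine vertices: (61.546,154.146) → (109.458,196.441) → (143.050,267.620) → (155.216,139.673) → (61.546,154.146). Closed: final G1 returns to the first vertex.

**Shape 2** — `<circle>` circle, stroke `#000000` → engrave (S243, F3385). Machine vertices: (171.349,150.517) → (166.221,159.399) → (155.965,159.399) → (150.837,150.517) → (155.965,141.635) → (166.221,141.635) → (171.349,150.517). Closed: final G1 returns to the first vertex.

**Shape 3** — `<path>` open polyline, stroke `#000000` → engrave (S243, F3385). Machine vertices: (143.635,247.458) → (158.777,43.446) → (144.227,24.811) → (173.081,248.504). Open path.

G21
G90
G0 X61.546 Y154.146
M3 S243
G1 X109.458 Y196.441 F3385
G1 X143.050 Y267.620 F3385
G1 X155.216 Y139.673 F3385
G1 X61.546 Y154.146 F3385
M5
G0 X171.349 Y150.517
M3 S243
G1 X166.221 Y159.399 F3385
G1 X155.965 Y159.399 F3385
G1 X150.837 Y150.517 F3385
G1 X155.965 Y141.635 F3385
G1 X166.221 Y141.635 F3385
G1 X171.349 Y150.517 F3385
M5
G0 X143.635 Y247.458
M3 S243
G1 X158.777 Y43.446 F3385
G1 X144.227 Y24.811 F3385
G1 X173.081 Y248.504 F3385
M5
G0 X0.000 Y0.000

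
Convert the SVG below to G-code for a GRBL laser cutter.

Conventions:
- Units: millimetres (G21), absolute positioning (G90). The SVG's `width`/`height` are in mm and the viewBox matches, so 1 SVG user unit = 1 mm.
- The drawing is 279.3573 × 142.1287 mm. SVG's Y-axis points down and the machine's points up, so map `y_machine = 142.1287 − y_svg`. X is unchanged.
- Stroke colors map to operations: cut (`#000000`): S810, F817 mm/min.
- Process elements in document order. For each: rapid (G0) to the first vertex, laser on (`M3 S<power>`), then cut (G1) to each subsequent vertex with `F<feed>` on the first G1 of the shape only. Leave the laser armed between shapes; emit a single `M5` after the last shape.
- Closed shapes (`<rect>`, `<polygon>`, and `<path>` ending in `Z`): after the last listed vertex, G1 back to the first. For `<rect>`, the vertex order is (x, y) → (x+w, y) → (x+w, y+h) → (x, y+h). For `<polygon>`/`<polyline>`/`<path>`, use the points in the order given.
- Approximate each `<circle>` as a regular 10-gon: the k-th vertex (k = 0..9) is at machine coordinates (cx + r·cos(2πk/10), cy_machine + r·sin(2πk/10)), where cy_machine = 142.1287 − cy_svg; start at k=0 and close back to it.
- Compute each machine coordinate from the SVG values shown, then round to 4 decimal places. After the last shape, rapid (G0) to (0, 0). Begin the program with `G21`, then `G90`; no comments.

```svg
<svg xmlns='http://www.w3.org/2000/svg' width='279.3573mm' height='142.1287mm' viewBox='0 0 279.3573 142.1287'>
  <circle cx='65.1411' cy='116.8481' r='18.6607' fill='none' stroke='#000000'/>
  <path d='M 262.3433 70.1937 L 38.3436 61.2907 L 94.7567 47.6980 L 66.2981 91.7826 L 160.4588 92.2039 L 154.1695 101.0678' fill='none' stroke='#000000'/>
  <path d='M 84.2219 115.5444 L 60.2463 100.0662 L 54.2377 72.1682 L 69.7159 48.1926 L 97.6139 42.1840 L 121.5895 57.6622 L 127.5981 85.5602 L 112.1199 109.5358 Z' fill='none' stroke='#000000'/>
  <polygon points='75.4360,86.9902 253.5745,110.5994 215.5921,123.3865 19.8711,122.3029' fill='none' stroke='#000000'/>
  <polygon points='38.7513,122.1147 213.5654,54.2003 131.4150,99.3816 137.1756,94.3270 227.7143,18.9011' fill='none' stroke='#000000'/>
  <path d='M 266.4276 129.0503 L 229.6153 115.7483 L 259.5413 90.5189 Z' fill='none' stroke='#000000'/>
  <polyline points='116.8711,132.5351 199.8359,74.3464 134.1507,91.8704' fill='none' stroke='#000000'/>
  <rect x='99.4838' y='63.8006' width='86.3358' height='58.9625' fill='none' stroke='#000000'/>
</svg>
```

G21
G90
G0 X83.8018 Y25.2806
M3 S810
G1 X80.2379 Y36.2491 F817
G1 X70.9076 Y43.0280
G1 X59.3746 Y43.0280
G1 X50.0443 Y36.2491
G1 X46.4804 Y25.2806
G1 X50.0443 Y14.3121
G1 X59.3746 Y7.5332
G1 X70.9076 Y7.5332
G1 X80.2379 Y14.3121
G1 X83.8018 Y25.2806
G0 X262.3433 Y71.9350
M3 S810
G1 X38.3436 Y80.8380 F817
G1 X94.7567 Y94.4307
G1 X66.2981 Y50.3461
G1 X160.4588 Y49.9248
G1 X154.1695 Y41.0609
G0 X84.2219 Y26.5843
M3 S810
G1 X60.2463 Y42.0625 F817
G1 X54.2377 Y69.9605
G1 X69.7159 Y93.9361
G1 X97.6139 Y99.9447
G1 X121.5895 Y84.4665
G1 X127.5981 Y56.5685
G1 X112.1199 Y32.5929
G1 X84.2219 Y26.5843
G0 X75.4360 Y55.1385
M3 S810
G1 X253.5745 Y31.5293 F817
G1 X215.5921 Y18.7422
G1 X19.8711 Y19.8258
G1 X75.4360 Y55.1385
G0 X38.7513 Y20.0140
M3 S810
G1 X213.5654 Y87.9284 F817
G1 X131.4150 Y42.7471
G1 X137.1756 Y47.8017
G1 X227.7143 Y123.2276
G1 X38.7513 Y20.0140
G0 X266.4276 Y13.0784
M3 S810
G1 X229.6153 Y26.3804 F817
G1 X259.5413 Y51.6098
G1 X266.4276 Y13.0784
G0 X116.8711 Y9.5936
M3 S810
G1 X199.8359 Y67.7823 F817
G1 X134.1507 Y50.2583
G0 X99.4838 Y78.3281
M3 S810
G1 X185.8196 Y78.3281 F817
G1 X185.8196 Y19.3656
G1 X99.4838 Y19.3656
G1 X99.4838 Y78.3281
M5
G0 X0.0000 Y0.0000

1 u = 1 mm; y_m = 142.1287 − y.

[1] `<circle>` circle, #000000→cut S810 F817: (83.8018,25.2806) → (80.2379,36.2491) → (70.9076,43.0280) → (59.3746,43.0280) → (50.0443,36.2491) → (46.4804,25.2806) → (50.0443,14.3121) → (59.3746,7.5332) → (70.9076,7.5332) → (80.2379,14.3121) → (83.8018,25.2806) (closed)

[2] `<path>` open polyline, #000000→cut S810 F817: (262.3433,71.9350) → (38.3436,80.8380) → (94.7567,94.4307) → (66.2981,50.3461) → (160.4588,49.9248) → (154.1695,41.0609)

[3] `<path>` regular polygon, #000000→cut S810 F817: (84.2219,26.5843) → (60.2463,42.0625) → (54.2377,69.9605) → (69.7159,93.9361) → (97.6139,99.9447) → (121.5895,84.4665) → (127.5981,56.5685) → (112.1199,32.5929) → (84.2219,26.5843) (closed)

[4] `<polygon>` closed polygon, #000000→cut S810 F817: (75.4360,55.1385) → (253.5745,31.5293) → (215.5921,18.7422) → (19.8711,19.8258) → (75.4360,55.1385) (closed)

[5] `<polygon>` closed polygon, #000000→cut S810 F817: (38.7513,20.0140) → (213.5654,87.9284) → (131.4150,42.7471) → (137.1756,47.8017) → (227.7143,123.2276) → (38.7513,20.0140) (closed)

[6] `<path>` regular polygon, #000000→cut S810 F817: (266.4276,13.0784) → (229.6153,26.3804) → (259.5413,51.6098) → (266.4276,13.0784) (closed)

[7] `<polyline>` open polyline, #000000→cut S810 F817: (116.8711,9.5936) → (199.8359,67.7823) → (134.1507,50.2583)

[8] `<rect>` rectangle, #000000→cut S810 F817: (99.4838,78.3281) → (185.8196,78.3281) → (185.8196,19.3656) → (99.4838,19.3656) → (99.4838,78.3281) (closed)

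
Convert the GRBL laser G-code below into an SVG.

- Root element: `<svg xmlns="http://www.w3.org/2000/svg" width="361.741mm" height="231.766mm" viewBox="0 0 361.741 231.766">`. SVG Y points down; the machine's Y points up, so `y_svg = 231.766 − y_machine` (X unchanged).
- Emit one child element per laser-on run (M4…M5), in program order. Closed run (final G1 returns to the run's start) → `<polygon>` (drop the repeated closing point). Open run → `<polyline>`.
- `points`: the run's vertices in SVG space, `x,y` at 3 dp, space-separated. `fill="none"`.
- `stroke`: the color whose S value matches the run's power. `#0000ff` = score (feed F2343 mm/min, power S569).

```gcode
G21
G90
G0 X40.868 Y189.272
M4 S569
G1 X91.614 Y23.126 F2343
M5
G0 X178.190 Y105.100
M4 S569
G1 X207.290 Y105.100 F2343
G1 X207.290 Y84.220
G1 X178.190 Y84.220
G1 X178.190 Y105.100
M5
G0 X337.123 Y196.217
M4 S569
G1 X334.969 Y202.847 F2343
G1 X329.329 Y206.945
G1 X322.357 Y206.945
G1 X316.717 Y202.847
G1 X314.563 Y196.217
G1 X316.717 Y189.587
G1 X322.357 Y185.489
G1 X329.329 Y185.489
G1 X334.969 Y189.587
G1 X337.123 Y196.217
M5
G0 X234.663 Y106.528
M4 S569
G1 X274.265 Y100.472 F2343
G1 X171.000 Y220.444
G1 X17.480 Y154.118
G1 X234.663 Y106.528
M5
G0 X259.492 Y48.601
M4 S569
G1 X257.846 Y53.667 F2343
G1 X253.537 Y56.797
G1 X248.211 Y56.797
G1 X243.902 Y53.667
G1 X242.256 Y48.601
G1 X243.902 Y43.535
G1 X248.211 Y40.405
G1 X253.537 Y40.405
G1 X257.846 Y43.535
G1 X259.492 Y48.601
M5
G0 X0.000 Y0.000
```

y_svg = 231.766 − y_m. Every run uses S569, so all elements get stroke `#0000ff` (score).

[1] open run; points: 40.868,42.494 91.614,208.640

[2] closed run; points: 178.190,126.666 207.290,126.666 207.290,147.546 178.190,147.546

[3] closed run; points: 337.123,35.549 334.969,28.919 329.329,24.821 322.357,24.821 316.717,28.919 314.563,35.549 316.717,42.179 322.357,46.277 329.329,46.277 334.969,42.179

[4] closed run; points: 234.663,125.238 274.265,131.294 171.000,11.322 17.480,77.648

[5] closed run; points: 259.492,183.165 257.846,178.099 253.537,174.969 248.211,174.969 243.902,178.099 242.256,183.165 243.902,188.231 248.211,191.361 253.537,191.361 257.846,188.231

<svg xmlns="http://www.w3.org/2000/svg" width="361.741mm" height="231.766mm" viewBox="0 0 361.741 231.766">
  <polyline points="40.868,42.494 91.614,208.640" fill="none" stroke="#0000ff"/>
  <polygon points="178.190,126.666 207.290,126.666 207.290,147.546 178.190,147.546" fill="none" stroke="#0000ff"/>
  <polygon points="337.123,35.549 334.969,28.919 329.329,24.821 322.357,24.821 316.717,28.919 314.563,35.549 316.717,42.179 322.357,46.277 329.329,46.277 334.969,42.179" fill="none" stroke="#0000ff"/>
  <polygon points="234.663,125.238 274.265,131.294 171.000,11.322 17.480,77.648" fill="none" stroke="#0000ff"/>
  <polygon points="259.492,183.165 257.846,178.099 253.537,174.969 248.211,174.969 243.902,178.099 242.256,183.165 243.902,188.231 248.211,191.361 253.537,191.361 257.846,188.231" fill="none" stroke="#0000ff"/>
</svg>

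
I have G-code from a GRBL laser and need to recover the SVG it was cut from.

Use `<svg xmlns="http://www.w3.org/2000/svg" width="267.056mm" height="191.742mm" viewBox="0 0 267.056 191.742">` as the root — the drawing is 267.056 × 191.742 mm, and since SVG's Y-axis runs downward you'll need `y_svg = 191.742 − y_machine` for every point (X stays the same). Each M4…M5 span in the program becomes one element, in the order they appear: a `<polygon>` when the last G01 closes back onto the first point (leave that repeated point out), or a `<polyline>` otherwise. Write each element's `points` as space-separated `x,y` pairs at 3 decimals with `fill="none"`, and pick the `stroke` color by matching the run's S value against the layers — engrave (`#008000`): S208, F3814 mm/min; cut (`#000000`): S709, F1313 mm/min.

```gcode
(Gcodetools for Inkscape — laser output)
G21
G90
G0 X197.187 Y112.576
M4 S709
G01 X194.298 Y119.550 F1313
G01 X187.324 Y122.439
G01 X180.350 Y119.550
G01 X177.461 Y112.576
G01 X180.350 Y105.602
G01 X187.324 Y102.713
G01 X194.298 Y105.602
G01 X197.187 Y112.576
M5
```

Each laser-on run becomes one SVG element. Flip Y back into SVG space with y_svg = 191.742 − y_machine. Every run uses S709, so all elements get stroke `#000000` (cut).

Run 1: The run returns to its start, so emit a `<polygon>` with points (Y-flipped): 197.187,79.166 194.298,72.192 187.324,69.303 180.350,72.192 177.461,79.166 180.350,86.140 187.324,89.029 194.298,86.140.

<svg xmlns="http://www.w3.org/2000/svg" width="267.056mm" height="191.742mm" viewBox="0 0 267.056 191.742">
  <polygon points="197.187,79.166 194.298,72.192 187.324,69.303 180.350,72.192 177.461,79.166 180.350,86.140 187.324,89.029 194.298,86.140" fill="none" stroke="#000000"/>
</svg>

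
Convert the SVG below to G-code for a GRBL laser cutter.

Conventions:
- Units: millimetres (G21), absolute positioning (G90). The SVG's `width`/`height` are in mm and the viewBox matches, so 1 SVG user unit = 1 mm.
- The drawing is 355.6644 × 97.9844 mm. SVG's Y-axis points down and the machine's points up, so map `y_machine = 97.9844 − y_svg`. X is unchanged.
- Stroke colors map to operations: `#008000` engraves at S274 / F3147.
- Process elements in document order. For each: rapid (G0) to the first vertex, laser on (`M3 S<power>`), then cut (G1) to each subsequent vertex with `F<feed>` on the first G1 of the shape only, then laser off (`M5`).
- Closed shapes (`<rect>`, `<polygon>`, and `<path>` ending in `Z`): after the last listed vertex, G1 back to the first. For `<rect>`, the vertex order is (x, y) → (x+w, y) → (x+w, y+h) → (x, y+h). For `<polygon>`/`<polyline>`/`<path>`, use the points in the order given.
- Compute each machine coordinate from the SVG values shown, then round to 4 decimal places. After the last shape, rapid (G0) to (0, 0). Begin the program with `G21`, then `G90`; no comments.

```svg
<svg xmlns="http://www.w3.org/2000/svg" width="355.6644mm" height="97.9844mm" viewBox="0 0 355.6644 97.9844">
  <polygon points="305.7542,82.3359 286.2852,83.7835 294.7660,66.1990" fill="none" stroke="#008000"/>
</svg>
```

Since the viewBox matches the mm dimensions, user units are millimetres directly. The only transform is the Y-flip y_m = 97.9844 − y_svg.

Shape 1 is a regular polygon drawn with `<polygon>`. Its stroke #008000 means engrave at S274, F3147. After flipping Y the toolpath is (305.7542,15.6485) → (286.2852,14.2009) → (294.7660,31.7854) → (305.7542,15.6485), returning to the start.

G21
G90
G0 X305.7542 Y15.6485
M3 S274
G1 X286.2852 Y14.2009 F3147
G1 X294.7660 Y31.7854
G1 X305.7542 Y15.6485
M5
G0 X0.0000 Y0.0000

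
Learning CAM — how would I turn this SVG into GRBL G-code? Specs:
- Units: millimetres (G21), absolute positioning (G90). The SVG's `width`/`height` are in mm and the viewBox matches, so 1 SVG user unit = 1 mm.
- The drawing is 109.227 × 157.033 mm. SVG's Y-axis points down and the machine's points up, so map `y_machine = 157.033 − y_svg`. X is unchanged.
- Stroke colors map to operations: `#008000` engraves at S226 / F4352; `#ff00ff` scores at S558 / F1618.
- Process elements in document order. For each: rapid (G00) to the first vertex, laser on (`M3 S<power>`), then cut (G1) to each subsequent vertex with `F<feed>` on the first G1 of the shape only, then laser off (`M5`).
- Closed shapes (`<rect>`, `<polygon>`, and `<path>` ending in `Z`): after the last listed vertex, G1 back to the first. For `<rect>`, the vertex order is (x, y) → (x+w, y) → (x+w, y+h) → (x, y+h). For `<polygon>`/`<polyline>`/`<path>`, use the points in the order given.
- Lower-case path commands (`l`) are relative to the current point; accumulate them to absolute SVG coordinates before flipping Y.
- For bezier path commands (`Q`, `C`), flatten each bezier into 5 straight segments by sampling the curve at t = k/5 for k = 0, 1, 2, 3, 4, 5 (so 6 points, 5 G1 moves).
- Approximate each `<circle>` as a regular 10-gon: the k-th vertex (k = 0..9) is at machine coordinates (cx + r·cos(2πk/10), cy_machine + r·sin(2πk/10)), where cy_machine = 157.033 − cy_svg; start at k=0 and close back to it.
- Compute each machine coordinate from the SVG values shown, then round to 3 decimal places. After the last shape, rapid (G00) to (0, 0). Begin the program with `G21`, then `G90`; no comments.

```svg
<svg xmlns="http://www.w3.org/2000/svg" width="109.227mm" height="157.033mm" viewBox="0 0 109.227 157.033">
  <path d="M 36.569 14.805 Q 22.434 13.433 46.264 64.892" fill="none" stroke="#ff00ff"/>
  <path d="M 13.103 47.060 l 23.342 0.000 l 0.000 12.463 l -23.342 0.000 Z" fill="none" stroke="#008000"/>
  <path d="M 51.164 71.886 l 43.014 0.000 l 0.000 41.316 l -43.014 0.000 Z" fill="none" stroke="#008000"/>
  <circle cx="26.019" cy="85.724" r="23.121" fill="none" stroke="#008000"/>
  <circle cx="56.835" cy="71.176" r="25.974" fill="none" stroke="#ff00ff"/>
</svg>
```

viewBox `0 0 109.227 157.033` with mm width/height → 1 unit = 1 mm. Flip: y_m = 157.033 − y_svg.

**Shape 1** — `<path>` quadratic bezier, stroke `#ff00ff` → score (S558, F1618). Control points (SVG): P0=(36.569,14.805), P1=(22.434,13.433), P2=(46.264,64.892); sampled at t=k/5. Machine vertices: (36.569,142.228) → (32.434,140.664) → (31.335,134.873) → (33.274,124.855) → (38.251,110.611) → (46.264,92.141). Open path.

**Shape 2** — `<path>` rectangle, stroke `#008000` → engrave (S226, F4352). Machine vertices: (13.103,109.973) → (36.445,109.973) → (36.445,97.510) → (13.103,97.510) → (13.103,109.973). Closed: final G1 returns to the first vertex.

**Shape 3** — `<path>` rectangle, stroke `#008000` → engrave (S226, F4352). Machine vertices: (51.164,85.147) → (94.178,85.147) → (94.178,43.831) → (51.164,43.831) → (51.164,85.147). Closed: final G1 returns to the first vertex.

**Shape 4** — `<circle>` circle, stroke `#008000` → engrave (S226, F4352). Machine vertices: (49.140,71.309) → (44.724,84.899) → (33.164,93.298) → (18.874,93.298) → (7.314,84.899) → (2.898,71.309) → (7.314,57.719) → (18.874,49.320) → (33.164,49.320) → (44.724,57.719) → (49.140,71.309). Closed: final G1 returns to the first vertex.

**Shape 5** — `<circle>` circle, stroke `#ff00ff` → score (S558, F1618). Machine vertices: (82.809,85.857) → (77.848,101.124) → (64.861,110.560) → (48.809,110.560) → (35.822,101.124) → (30.861,85.857) → (35.822,70.590) → (48.809,61.154) → (64.861,61.154) → (77.848,70.590) → (82.809,85.857). Closed: final G1 returns to the first vertex.

G21
G90
G00 X36.569 Y142.228
M3 S558
G1 X32.434 Y140.664 F1618
G1 X31.335 Y134.873
G1 X33.274 Y124.855
G1 X38.251 Y110.611
G1 X46.264 Y92.141
M5
G00 X13.103 Y109.973
M3 S226
G1 X36.445 Y109.973 F4352
G1 X36.445 Y97.510
G1 X13.103 Y97.510
G1 X13.103 Y109.973
M5
G00 X51.164 Y85.147
M3 S226
G1 X94.178 Y85.147 F4352
G1 X94.178 Y43.831
G1 X51.164 Y43.831
G1 X51.164 Y85.147
M5
G00 X49.140 Y71.309
M3 S226
G1 X44.724 Y84.899 F4352
G1 X33.164 Y93.298
G1 X18.874 Y93.298
G1 X7.314 Y84.899
G1 X2.898 Y71.309
G1 X7.314 Y57.719
G1 X18.874 Y49.320
G1 X33.164 Y49.320
G1 X44.724 Y57.719
G1 X49.140 Y71.309
M5
G00 X82.809 Y85.857
M3 S558
G1 X77.848 Y101.124 F1618
G1 X64.861 Y110.560
G1 X48.809 Y110.560
G1 X35.822 Y101.124
G1 X30.861 Y85.857
G1 X35.822 Y70.590
G1 X48.809 Y61.154
G1 X64.861 Y61.154
G1 X77.848 Y70.590
G1 X82.809 Y85.857
M5
G00 X0.000 Y0.000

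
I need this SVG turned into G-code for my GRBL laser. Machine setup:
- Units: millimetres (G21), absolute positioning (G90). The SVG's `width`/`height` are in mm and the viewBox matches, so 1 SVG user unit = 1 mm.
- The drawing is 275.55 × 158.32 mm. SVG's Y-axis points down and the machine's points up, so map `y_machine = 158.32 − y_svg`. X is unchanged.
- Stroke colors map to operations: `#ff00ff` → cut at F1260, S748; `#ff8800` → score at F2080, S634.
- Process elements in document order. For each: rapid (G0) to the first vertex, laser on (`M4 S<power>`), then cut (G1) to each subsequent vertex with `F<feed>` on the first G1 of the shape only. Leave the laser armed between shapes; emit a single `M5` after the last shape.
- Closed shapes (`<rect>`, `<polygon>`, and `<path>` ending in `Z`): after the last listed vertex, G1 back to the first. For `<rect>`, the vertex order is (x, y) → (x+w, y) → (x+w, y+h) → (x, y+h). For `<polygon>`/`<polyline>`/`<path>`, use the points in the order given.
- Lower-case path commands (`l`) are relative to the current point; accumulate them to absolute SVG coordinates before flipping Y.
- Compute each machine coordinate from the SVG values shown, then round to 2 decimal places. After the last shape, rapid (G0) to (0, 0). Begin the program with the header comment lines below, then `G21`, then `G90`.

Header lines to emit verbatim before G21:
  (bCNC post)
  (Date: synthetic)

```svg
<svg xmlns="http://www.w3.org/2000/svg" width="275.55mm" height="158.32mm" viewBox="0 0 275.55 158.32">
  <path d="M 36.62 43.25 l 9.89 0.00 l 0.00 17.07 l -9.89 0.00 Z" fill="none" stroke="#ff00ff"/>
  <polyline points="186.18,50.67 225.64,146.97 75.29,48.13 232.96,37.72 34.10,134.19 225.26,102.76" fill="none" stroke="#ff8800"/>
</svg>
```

(bCNC post)
(Date: synthetic)
G21
G90
G0 X36.62 Y115.07
M4 S748
G1 X46.51 Y115.07 F1260
G1 X46.51 Y98.00
G1 X36.62 Y98.00
G1 X36.62 Y115.07
G0 X186.18 Y107.65
M4 S634
G1 X225.64 Y11.35 F2080
G1 X75.29 Y110.19
G1 X232.96 Y120.60
G1 X34.10 Y24.13
G1 X225.26 Y55.56
M5
G0 X0.00 Y0.00

Since the viewBox matches the mm dimensions, user units are millimetres directly. The only transform is the Y-flip y_m = 158.32 − y_svg.

Shape 1 is a rectangle drawn with `<path>`. Its stroke #ff00ff means cut at S748, F1260. After flipping Y the toolpath is (36.62,115.07) → (46.51,115.07) → (46.51,98.00) → (36.62,98.00) → (36.62,115.07), returning to the start.

Shape 2 is a open polyline drawn with `<polyline>`. Its stroke #ff8800 means score at S634, F2080. After flipping Y the toolpath is (186.18,107.65) → (225.64,11.35) → (75.29,110.19) → (232.96,120.60) → (34.10,24.13) → (225.26,55.56).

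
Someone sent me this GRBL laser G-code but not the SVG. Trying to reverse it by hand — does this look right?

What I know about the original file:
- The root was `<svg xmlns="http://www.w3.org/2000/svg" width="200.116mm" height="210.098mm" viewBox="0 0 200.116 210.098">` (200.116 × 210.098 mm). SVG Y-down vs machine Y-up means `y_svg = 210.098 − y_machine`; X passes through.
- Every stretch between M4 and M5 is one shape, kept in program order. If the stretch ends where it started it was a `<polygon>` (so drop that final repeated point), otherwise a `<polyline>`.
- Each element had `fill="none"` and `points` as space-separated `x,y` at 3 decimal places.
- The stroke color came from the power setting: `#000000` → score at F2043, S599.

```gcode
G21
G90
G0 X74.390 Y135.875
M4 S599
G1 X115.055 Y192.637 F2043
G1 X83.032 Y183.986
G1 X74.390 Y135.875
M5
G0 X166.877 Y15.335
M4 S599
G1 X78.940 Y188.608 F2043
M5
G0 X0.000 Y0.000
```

<svg xmlns="http://www.w3.org/2000/svg" width="200.116mm" height="210.098mm" viewBox="0 0 200.116 210.098">
  <polygon points="74.390,74.223 115.055,17.461 83.032,26.112" fill="none" stroke="#000000"/>
  <polyline points="166.877,194.763 78.940,21.490" fill="none" stroke="#000000"/>
</svg>

Machine Y-up, SVG Y-down with viewBox height 210.098, so y_svg = 210.098 − y_machine; X carries over. Every run uses S599, so all elements get stroke `#000000` (score).

Run 1: The run returns to its start, so emit a `<polygon>` with points (Y-flipped): 74.390,74.223 115.055,17.461 83.032,26.112.

Run 2: The run is open, so emit a `<polyline>` with points (Y-flipped): 166.877,194.763 78.940,21.490.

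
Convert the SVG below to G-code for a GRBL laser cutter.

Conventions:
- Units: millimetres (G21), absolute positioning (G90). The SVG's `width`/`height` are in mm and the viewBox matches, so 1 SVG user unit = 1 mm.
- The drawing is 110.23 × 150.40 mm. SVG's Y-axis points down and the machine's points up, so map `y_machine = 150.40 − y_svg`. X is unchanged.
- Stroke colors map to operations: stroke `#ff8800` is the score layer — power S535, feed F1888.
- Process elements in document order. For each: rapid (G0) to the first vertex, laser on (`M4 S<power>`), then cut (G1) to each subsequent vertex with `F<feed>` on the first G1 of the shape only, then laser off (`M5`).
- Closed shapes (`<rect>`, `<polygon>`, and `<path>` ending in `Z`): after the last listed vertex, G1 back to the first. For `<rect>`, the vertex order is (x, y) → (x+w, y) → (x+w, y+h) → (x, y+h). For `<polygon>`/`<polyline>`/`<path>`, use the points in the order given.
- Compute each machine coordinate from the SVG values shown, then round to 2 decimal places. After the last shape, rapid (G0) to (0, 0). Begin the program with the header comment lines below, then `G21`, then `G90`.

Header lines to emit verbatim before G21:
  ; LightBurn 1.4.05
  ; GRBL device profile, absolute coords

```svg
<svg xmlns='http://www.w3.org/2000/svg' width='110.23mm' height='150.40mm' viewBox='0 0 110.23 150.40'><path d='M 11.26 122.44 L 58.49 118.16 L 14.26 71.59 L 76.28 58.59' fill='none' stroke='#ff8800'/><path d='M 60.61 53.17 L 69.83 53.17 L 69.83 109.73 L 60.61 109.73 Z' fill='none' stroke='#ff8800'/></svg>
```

viewBox `0 0 110.23 150.40` with mm width/height → 1 unit = 1 mm. Flip: y_m = 150.40 − y_svg.

**Shape 1** — `<path>` open polyline, stroke `#ff8800` → score (S535, F1888). Machine vertices: (11.26,27.96) → (58.49,32.24) → (14.26,78.81) → (76.28,91.81). Open path.

**Shape 2** — `<path>` rectangle, stroke `#ff8800` → score (S535, F1888). Machine vertices: (60.61,97.23) → (69.83,97.23) → (69.83,40.67) → (60.61,40.67) → (60.61,97.23). Closed: final G1 returns to the first vertex.

; LightBurn 1.4.05
; GRBL device profile, absolute coords
G21
G90
G0 X11.26 Y27.96
M4 S535
G1 X58.49 Y32.24 F1888
G1 X14.26 Y78.81
G1 X76.28 Y91.81
M5
G0 X60.61 Y97.23
M4 S535
G1 X69.83 Y97.23 F1888
G1 X69.83 Y40.67
G1 X60.61 Y40.67
G1 X60.61 Y97.23
M5
G0 X0.00 Y0.00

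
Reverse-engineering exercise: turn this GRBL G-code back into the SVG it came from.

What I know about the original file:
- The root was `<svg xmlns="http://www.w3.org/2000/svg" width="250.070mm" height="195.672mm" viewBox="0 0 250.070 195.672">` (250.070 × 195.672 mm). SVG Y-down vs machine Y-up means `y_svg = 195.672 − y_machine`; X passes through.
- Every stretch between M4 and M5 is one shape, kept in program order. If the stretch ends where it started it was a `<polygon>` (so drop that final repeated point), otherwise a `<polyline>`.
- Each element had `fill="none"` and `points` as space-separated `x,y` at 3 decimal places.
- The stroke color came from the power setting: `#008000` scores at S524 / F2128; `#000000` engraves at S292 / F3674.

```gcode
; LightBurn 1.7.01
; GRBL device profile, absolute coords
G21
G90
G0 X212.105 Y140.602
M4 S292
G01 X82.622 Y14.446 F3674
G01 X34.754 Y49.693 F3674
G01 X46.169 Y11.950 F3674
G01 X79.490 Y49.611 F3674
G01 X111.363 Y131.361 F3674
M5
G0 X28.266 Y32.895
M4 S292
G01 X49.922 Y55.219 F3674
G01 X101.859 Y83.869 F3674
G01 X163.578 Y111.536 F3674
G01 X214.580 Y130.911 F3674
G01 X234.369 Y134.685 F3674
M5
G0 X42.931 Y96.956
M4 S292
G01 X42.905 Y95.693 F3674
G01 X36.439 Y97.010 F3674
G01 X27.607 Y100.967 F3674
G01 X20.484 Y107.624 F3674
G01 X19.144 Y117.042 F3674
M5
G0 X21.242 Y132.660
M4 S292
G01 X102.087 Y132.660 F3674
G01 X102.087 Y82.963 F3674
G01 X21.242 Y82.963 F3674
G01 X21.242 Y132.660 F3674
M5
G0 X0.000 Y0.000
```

<svg xmlns="http://www.w3.org/2000/svg" width="250.070mm" height="195.672mm" viewBox="0 0 250.070 195.672">
  <polyline points="212.105,55.070 82.622,181.226 34.754,145.979 46.169,183.722 79.490,146.061 111.363,64.311" fill="none" stroke="#000000"/>
  <polyline points="28.266,162.777 49.922,140.453 101.859,111.803 163.578,84.136 214.580,64.761 234.369,60.987" fill="none" stroke="#000000"/>
  <polyline points="42.931,98.716 42.905,99.979 36.439,98.662 27.607,94.705 20.484,88.048 19.144,78.630" fill="none" stroke="#000000"/>
  <polygon points="21.242,63.012 102.087,63.012 102.087,112.709 21.242,112.709" fill="none" stroke="#000000"/>
</svg>

Machine Y-up, SVG Y-down with viewBox height 195.672, so y_svg = 195.672 − y_machine; X carries over. Every run uses S292, so all elements get stroke `#000000` (engrave).

Run 1: The run is open, so emit a `<polyline>` with points (Y-flipped): 212.105,55.070 82.622,181.226 34.754,145.979 46.169,183.722 79.490,146.061 111.363,64.311.

Run 2: The run is open, so emit a `<polyline>` with points (Y-flipped): 28.266,162.777 49.922,140.453 101.859,111.803 163.578,84.136 214.580,64.761 234.369,60.987.

Run 3: The run is open, so emit a `<polyline>` with points (Y-flipped): 42.931,98.716 42.905,99.979 36.439,98.662 27.607,94.705 20.484,88.048 19.144,78.630.

Run 4: The run returns to its start, so emit a `<polygon>` with points (Y-flipped): 21.242,63.012 102.087,63.012 102.087,112.709 21.242,112.709.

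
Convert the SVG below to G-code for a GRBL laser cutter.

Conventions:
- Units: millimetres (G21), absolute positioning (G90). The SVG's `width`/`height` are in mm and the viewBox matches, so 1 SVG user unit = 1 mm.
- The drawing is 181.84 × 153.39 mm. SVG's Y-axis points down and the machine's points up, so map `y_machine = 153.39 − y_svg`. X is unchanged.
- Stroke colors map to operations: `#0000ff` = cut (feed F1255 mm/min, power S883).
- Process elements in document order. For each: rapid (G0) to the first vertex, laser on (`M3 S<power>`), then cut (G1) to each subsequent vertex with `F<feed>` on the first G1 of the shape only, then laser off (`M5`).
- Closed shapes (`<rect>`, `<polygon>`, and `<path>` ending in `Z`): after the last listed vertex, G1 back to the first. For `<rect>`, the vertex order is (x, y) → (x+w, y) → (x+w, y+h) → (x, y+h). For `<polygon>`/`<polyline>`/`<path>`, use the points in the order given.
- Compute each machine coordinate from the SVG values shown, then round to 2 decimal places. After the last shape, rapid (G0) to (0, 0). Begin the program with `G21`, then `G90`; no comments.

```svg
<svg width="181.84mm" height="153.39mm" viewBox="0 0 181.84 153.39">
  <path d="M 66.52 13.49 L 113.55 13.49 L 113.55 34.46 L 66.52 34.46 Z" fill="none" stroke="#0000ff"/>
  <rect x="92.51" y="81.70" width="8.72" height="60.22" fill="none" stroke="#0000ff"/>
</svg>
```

G21
G90
G0 X66.52 Y139.90
M3 S883
G1 X113.55 Y139.90 F1255
G1 X113.55 Y118.93
G1 X66.52 Y118.93
G1 X66.52 Y139.90
M5
G0 X92.51 Y71.69
M3 S883
G1 X101.23 Y71.69 F1255
G1 X101.23 Y11.47
G1 X92.51 Y11.47
G1 X92.51 Y71.69
M5
G0 X0.00 Y0.00

Since the viewBox matches the mm dimensions, user units are millimetres directly. The only transform is the Y-flip y_m = 153.39 − y_svg.

Shape 1 is a rectangle drawn with `<path>`. Its stroke #0000ff means cut at S883, F1255. After flipping Y the toolpath is (66.52,139.90) → (113.55,139.90) → (113.55,118.93) → (66.52,118.93) → (66.52,139.90), returning to the start.

Shape 2 is a rectangle drawn with `<rect>`. Its stroke #0000ff means cut at S883, F1255. After flipping Y the toolpath is (92.51,71.69) → (101.23,71.69) → (101.23,11.47) → (92.51,11.47) → (92.51,71.69), returning to the start.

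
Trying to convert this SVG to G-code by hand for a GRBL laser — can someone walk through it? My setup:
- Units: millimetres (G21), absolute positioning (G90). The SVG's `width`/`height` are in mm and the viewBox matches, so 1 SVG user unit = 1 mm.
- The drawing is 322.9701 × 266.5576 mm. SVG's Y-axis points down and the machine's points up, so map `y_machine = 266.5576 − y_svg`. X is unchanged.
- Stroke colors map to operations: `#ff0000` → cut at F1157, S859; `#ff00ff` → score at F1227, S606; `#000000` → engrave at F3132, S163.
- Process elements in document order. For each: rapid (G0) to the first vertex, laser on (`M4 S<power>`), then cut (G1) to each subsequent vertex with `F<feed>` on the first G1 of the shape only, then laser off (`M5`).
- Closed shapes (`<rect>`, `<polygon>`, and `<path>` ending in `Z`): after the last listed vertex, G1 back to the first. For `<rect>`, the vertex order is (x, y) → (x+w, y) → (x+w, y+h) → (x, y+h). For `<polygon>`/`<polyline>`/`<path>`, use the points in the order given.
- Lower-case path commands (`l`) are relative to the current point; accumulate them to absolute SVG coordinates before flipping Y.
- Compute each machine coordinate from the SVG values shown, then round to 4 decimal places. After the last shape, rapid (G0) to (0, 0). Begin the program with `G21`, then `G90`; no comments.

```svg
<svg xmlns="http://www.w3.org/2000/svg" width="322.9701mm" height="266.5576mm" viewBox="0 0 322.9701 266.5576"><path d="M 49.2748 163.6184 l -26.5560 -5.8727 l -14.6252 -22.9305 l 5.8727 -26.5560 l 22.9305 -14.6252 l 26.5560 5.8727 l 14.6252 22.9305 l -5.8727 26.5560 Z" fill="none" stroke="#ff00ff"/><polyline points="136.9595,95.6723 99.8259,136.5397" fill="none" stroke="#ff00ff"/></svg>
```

G21
G90
G0 X49.2748 Y102.9392
M4 S606
G1 X22.7188 Y108.8119 F1227
G1 X8.0936 Y131.7424
G1 X13.9663 Y158.2984
G1 X36.8968 Y172.9236
G1 X63.4528 Y167.0509
G1 X78.0780 Y144.1204
G1 X72.2053 Y117.5644
G1 X49.2748 Y102.9392
M5
G0 X136.9595 Y170.8853
M4 S606
G1 X99.8259 Y130.0179 F1227
M5
G0 X0.0000 Y0.0000

Since the viewBox matches the mm dimensions, user units are millimetres directly. The only transform is the Y-flip y_m = 266.5576 − y_svg.

Shape 1 is a regular polygon drawn with `<path>`. Its stroke #ff00ff means score at S606, F1227. After flipping Y the toolpath is (49.2748,102.9392) → (22.7188,108.8119) → (8.0936,131.7424) → (13.9663,158.2984) → (36.8968,172.9236) → (63.4528,167.0509) → (78.0780,144.1204) → (72.2053,117.5644) → (49.2748,102.9392), returning to the start.

Shape 2 is a line segment drawn with `<polyline>`. Its stroke #ff00ff means score at S606, F1227. After flipping Y the toolpath is (136.9595,170.8853) → (99.8259,130.0179).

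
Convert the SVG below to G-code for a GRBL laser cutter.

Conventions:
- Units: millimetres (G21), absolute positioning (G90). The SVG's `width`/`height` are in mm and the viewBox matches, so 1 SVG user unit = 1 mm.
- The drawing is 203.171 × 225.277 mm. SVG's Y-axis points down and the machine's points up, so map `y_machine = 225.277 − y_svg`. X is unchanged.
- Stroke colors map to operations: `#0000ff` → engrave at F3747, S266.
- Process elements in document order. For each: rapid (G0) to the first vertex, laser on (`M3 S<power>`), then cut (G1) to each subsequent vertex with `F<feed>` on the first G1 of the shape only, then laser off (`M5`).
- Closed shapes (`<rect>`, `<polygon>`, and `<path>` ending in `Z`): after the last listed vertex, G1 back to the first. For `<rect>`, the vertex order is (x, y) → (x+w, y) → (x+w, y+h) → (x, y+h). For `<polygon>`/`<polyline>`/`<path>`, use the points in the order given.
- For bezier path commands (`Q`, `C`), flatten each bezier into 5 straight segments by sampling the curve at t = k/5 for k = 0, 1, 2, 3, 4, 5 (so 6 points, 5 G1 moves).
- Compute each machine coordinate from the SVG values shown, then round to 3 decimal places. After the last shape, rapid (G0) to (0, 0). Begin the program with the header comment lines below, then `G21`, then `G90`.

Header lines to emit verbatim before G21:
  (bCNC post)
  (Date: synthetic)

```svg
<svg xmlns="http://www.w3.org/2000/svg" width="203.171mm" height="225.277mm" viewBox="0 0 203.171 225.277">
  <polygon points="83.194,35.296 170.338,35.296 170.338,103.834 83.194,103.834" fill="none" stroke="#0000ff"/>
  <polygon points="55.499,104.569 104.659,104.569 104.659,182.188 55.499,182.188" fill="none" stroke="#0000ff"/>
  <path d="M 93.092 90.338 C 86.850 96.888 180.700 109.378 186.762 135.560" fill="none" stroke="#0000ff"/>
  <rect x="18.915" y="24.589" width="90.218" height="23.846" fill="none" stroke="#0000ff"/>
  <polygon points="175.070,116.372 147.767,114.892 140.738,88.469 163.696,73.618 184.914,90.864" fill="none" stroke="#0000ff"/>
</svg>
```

viewBox `0 0 203.171 225.277` with mm width/height → 1 unit = 1 mm. Flip: y_m = 225.277 − y_svg.

**Shape 1** — `<polygon>` rectangle, stroke `#0000ff` → engrave (S266, F3747). Machine vertices: (83.194,189.981) → (170.338,189.981) → (170.338,121.443) → (83.194,121.443) → (83.194,189.981). Closed: final G1 returns to the first vertex.

**Shape 2** — `<polygon>` rectangle, stroke `#0000ff` → engrave (S266, F3747). Machine vertices: (55.499,120.708) → (104.659,120.708) → (104.659,43.089) → (55.499,43.089) → (55.499,120.708). Closed: final G1 returns to the first vertex.

**Shape 3** — `<path>` cubic bezier, stroke `#0000ff` → engrave (S266, F3747). Control points (SVG): P0=(93.092,90.338), P1=(86.850,96.888), P2=(180.700,109.378), P3=(186.762,135.560); sampled at t=k/5. Machine vertices: (93.092,134.939) → (99.855,130.234) → (121.621,123.732) → (149.374,115.059) → (174.093,103.845) → (186.762,89.717). Open path.

**Shape 4** — `<rect>` rectangle, stroke `#0000ff` → engrave (S266, F3747). Machine vertices: (18.915,200.688) → (109.133,200.688) → (109.133,176.842) → (18.915,176.842) → (18.915,200.688). Closed: final G1 returns to the first vertex.

**Shape 5** — `<polygon>` regular polygon, stroke `#0000ff` → engrave (S266, F3747). Machine vertices: (175.070,108.905) → (147.767,110.385) → (140.738,136.808) → (163.696,151.659) → (184.914,134.413) → (175.070,108.905). Closed: final G1 returns to the first vertex.

(bCNC post)
(Date: synthetic)
G21
G90
G0 X83.194 Y189.981
M3 S266
G1 X170.338 Y189.981 F3747
G1 X170.338 Y121.443
G1 X83.194 Y121.443
G1 X83.194 Y189.981
M5
G0 X55.499 Y120.708
M3 S266
G1 X104.659 Y120.708 F3747
G1 X104.659 Y43.089
G1 X55.499 Y43.089
G1 X55.499 Y120.708
M5
G0 X93.092 Y134.939
M3 S266
G1 X99.855 Y130.234 F3747
G1 X121.621 Y123.732
G1 X149.374 Y115.059
G1 X174.093 Y103.845
G1 X186.762 Y89.717
M5
G0 X18.915 Y200.688
M3 S266
G1 X109.133 Y200.688 F3747
G1 X109.133 Y176.842
G1 X18.915 Y176.842
G1 X18.915 Y200.688
M5
G0 X175.070 Y108.905
M3 S266
G1 X147.767 Y110.385 F3747
G1 X140.738 Y136.808
G1 X163.696 Y151.659
G1 X184.914 Y134.413
G1 X175.070 Y108.905
M5
G0 X0.000 Y0.000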